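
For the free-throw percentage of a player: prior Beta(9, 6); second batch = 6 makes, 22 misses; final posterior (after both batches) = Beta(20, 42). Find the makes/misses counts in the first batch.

5 makes and 14 misses

Because Beta–binomial updating is additive in the counts, the combined data contributed (α_post−α_prior, β_post−β_prior) successes and failures.
Total across both batches: 20−9=11 makes, 42−6=36 misses.
Subtract the second batch: 11−6=5 makes and 36−22=14 misses.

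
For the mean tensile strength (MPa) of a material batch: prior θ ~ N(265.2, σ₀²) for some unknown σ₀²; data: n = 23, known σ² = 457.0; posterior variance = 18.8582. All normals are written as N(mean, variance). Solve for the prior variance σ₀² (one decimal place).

σ₀² = 370.5

Posterior precision equals prior precision plus data precision: 1/σ_n² = 1/σ₀² + n/σ².
So 1/σ₀² = 1/18.8582 − 23/457.0 = 0.053027 − 0.050328 = 0.002699.
Hence σ₀² = 1/0.002699 ≈ 370.5.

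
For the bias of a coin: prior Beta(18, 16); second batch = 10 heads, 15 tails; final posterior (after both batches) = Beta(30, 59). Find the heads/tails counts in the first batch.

Sequential conjugate updates are equivalent to a single update on the pooled data, so total successes = posterior α − prior α and total failures = posterior β − prior β.
Total across both batches: 30−18=12 heads, 59−16=43 tails.
Subtract the second batch: 12−10=2 heads and 43−15=28 tails.

2 heads and 28 tails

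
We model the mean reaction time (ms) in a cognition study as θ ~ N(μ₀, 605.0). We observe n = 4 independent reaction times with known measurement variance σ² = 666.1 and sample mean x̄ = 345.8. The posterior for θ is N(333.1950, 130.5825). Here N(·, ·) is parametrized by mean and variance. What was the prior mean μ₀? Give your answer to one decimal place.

μ₀ = 287.4

With known observation variance, the Normal–Normal posterior has precision τ_n = τ₀ + n/σ² and mean μ_n = (τ₀μ₀ + (n/σ²)x̄)/τ_n.
Here τ₀ = 1/605.0 = 0.001653 and τ_data = 4/666.1 = 0.006005, so τ_n = 0.007658.
Rearranging for μ₀: μ₀ = (μ_n·τ_n − τ_data·x̄)/τ₀ = (333.1950·0.007658 − 0.006005·345.8) / 0.001653 = 0.475078/0.001653 ≈ 287.4.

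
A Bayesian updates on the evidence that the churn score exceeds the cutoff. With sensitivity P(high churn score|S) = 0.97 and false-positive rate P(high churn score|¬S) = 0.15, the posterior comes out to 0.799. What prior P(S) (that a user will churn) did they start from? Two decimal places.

Bayes' rule in odds form gives O(S|E) = O(S)·[P(E|S)/P(E|¬S)], hence O(S) = O(S|E)/LR.
Posterior odds = 0.799/(1−0.799) = 3.9751. LR = 0.97/0.15 = 6.4667.
Prior odds = 3.9751/6.4667 = 0.6147, so P(S) = 0.6147/(1+0.6147) ≈ 0.38.

P(S) = 0.38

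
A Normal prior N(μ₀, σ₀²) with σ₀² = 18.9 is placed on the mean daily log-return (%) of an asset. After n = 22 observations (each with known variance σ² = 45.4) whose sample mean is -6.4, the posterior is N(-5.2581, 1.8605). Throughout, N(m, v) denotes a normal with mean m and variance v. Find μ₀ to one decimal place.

The posterior mean is a precision-weighted average: μ_n = (τ₀μ₀ + τ_data·x̄)/(τ₀+τ_data), with τ₀=1/σ₀² and τ_data=n/σ².
Here τ₀ = 1/18.9 = 0.052910 and τ_data = 22/45.4 = 0.484581, so τ_n = 0.537491.
Rearranging for μ₀: μ₀ = (μ_n·τ_n − τ_data·x̄)/τ₀ = (-5.2581·0.537491 − 0.484581·-6.4) / 0.052910 = 0.275137/0.052910 ≈ 5.2.

μ₀ = 5.2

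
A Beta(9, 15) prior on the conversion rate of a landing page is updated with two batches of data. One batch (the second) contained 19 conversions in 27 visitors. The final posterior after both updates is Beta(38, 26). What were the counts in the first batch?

10 conversions and 3 bounces

Sequential conjugate updates are equivalent to a single update on the pooled data, so total successes = posterior α − prior α and total failures = posterior β − prior β.
Total across both batches: 38−9=29 conversions, 26−15=11 bounces.
Subtract the second batch: 29−19=10 conversions and 11−8=3 bounces.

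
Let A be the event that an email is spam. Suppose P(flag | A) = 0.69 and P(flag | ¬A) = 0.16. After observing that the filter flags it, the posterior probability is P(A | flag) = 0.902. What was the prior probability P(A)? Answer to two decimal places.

P(A) = 0.68

Bayes' rule in odds form gives O(A|E) = O(A)·[P(E|A)/P(E|¬A)], hence O(A) = O(A|E)/LR.
Posterior odds = 0.902/(1−0.902) = 9.2041. LR = 0.69/0.16 = 4.3125.
Prior odds = 9.2041/4.3125 = 2.1343, so P(A) = 2.1343/(1+2.1343) ≈ 0.68.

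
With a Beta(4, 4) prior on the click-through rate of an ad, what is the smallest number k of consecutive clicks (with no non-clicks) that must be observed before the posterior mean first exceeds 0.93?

k = 50

After k clicks and 0 non-clicks the posterior is Beta(4+k, 4), with mean (4+k)/(4+4+k).
Set (4+k)/(8+k) > 0.93 and solve: k > (0.93·8 − 4)/(1 − 0.93) = 49.143.
The smallest integer exceeding 49.143 is 50.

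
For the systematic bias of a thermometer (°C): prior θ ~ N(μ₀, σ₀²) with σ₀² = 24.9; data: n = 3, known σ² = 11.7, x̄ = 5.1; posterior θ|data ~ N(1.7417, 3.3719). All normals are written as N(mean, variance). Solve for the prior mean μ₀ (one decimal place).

With known observation variance, the Normal–Normal posterior has precision τ_n = τ₀ + n/σ² and mean μ_n = (τ₀μ₀ + (n/σ²)x̄)/τ_n.
Here τ₀ = 1/24.9 = 0.040161 and τ_data = 3/11.7 = 0.256410, so τ_n = 0.296571.
Rearranging for μ₀: μ₀ = (μ_n·τ_n − τ_data·x̄)/τ₀ = (1.7417·0.296571 − 0.256410·5.1) / 0.040161 = -0.791153/0.040161 ≈ -19.7.

μ₀ = -19.7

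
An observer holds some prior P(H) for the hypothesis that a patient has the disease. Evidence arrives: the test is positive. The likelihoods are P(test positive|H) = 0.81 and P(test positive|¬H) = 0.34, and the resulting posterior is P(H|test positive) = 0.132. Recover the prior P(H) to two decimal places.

Bayes' rule in odds form gives O(H|E) = O(H)·[P(E|H)/P(E|¬H)], hence O(H) = O(H|E)/LR.
Posterior odds = 0.132/(1−0.132) = 0.1521. LR = 0.81/0.34 = 2.3824.
Prior odds = 0.1521/2.3824 = 0.0638, so P(H) = 0.0638/(1+0.0638) ≈ 0.06.

P(H) = 0.06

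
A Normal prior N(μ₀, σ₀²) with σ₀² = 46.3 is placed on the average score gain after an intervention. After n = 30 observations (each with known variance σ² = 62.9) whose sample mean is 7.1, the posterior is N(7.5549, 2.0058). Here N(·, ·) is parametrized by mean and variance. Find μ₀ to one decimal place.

μ₀ = 17.6

The posterior mean is a precision-weighted average: μ_n = (τ₀μ₀ + τ_data·x̄)/(τ₀+τ_data), with τ₀=1/σ₀² and τ_data=n/σ².
Here τ₀ = 1/46.3 = 0.021598 and τ_data = 30/62.9 = 0.476948, so τ_n = 0.498546.
Rearranging for μ₀: μ₀ = (μ_n·τ_n − τ_data·x̄)/τ₀ = (7.5549·0.498546 − 0.476948·7.1) / 0.021598 = 0.380134/0.021598 ≈ 17.6.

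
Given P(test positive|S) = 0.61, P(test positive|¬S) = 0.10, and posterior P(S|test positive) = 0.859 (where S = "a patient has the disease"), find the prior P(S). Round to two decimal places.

In odds form, posterior odds = prior odds × likelihood ratio, so prior odds = posterior odds ÷ LR.
Posterior odds = 0.859/(1−0.859) = 6.0922. LR = 0.61/0.10 = 6.1000.
Prior odds = 6.0922/6.1000 = 0.9987, so P(S) = 0.9987/(1+0.9987) ≈ 0.50.

P(S) = 0.50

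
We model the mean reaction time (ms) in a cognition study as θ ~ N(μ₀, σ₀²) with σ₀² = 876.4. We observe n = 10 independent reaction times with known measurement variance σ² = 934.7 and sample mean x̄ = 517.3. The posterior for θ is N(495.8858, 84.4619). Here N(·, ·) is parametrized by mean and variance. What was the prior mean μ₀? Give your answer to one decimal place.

μ₀ = 295.1

The posterior mean is a precision-weighted average: μ_n = (τ₀μ₀ + τ_data·x̄)/(τ₀+τ_data), with τ₀=1/σ₀² and τ_data=n/σ².
Here τ₀ = 1/876.4 = 0.001141 and τ_data = 10/934.7 = 0.010699, so τ_n = 0.011840.
Rearranging for μ₀: μ₀ = (μ_n·τ_n − τ_data·x̄)/τ₀ = (495.8858·0.011840 − 0.010699·517.3) / 0.001141 = 0.336695/0.001141 ≈ 295.1.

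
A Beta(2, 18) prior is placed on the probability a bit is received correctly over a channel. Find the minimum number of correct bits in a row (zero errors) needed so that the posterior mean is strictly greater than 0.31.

k = 7

After k correct bits and 0 errors the posterior is Beta(2+k, 18), with mean (2+k)/(2+18+k).
Set (2+k)/(20+k) > 0.31 and solve: k > (0.31·20 − 2)/(1 − 0.31) = 6.087.
The smallest integer exceeding 6.087 is 7.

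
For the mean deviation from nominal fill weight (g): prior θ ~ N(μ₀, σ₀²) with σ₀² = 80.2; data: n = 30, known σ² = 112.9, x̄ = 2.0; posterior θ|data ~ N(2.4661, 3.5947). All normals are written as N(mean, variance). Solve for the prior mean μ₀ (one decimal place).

μ₀ = 12.4

The posterior mean is a precision-weighted average: μ_n = (τ₀μ₀ + τ_data·x̄)/(τ₀+τ_data), with τ₀=1/σ₀² and τ_data=n/σ².
Here τ₀ = 1/80.2 = 0.012469 and τ_data = 30/112.9 = 0.265722, so τ_n = 0.278191.
Rearranging for μ₀: μ₀ = (μ_n·τ_n − τ_data·x̄)/τ₀ = (2.4661·0.278191 − 0.265722·2.0) / 0.012469 = 0.154603/0.012469 ≈ 12.4.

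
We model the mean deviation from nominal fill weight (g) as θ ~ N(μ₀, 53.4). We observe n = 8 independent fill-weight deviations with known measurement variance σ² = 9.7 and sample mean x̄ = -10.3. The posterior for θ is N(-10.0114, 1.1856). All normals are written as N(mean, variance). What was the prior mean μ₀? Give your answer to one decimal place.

μ₀ = 2.7

The posterior mean is a precision-weighted average: μ_n = (τ₀μ₀ + τ_data·x̄)/(τ₀+τ_data), with τ₀=1/σ₀² and τ_data=n/σ².
Here τ₀ = 1/53.4 = 0.018727 and τ_data = 8/9.7 = 0.824742, so τ_n = 0.843469.
Rearranging for μ₀: μ₀ = (μ_n·τ_n − τ_data·x̄)/τ₀ = (-10.0114·0.843469 − 0.824742·-10.3) / 0.018727 = 0.050537/0.018727 ≈ 2.7.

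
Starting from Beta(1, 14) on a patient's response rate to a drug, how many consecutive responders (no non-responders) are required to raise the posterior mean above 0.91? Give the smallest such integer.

k = 141

After k responders and 0 non-responders the posterior is Beta(1+k, 14), with mean (1+k)/(1+14+k).
Set (1+k)/(15+k) > 0.91 and solve: k > (0.91·15 − 1)/(1 − 0.91) = 140.556.
The smallest integer exceeding 140.556 is 141.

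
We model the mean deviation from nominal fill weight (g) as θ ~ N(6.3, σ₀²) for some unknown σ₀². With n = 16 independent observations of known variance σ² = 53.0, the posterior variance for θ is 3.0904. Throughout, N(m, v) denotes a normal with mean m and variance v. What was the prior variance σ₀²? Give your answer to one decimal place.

σ₀² = 46.1

Posterior precision equals prior precision plus data precision: 1/σ_n² = 1/σ₀² + n/σ².
So 1/σ₀² = 1/3.0904 − 16/53.0 = 0.323583 − 0.301887 = 0.021696.
Hence σ₀² = 1/0.021696 ≈ 46.1.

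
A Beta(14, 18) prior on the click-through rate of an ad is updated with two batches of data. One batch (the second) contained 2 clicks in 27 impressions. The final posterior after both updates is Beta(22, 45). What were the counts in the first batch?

6 clicks and 2 non-clicks

Because Beta–binomial updating is additive in the counts, the combined data contributed (α_post−α_prior, β_post−β_prior) successes and failures.
Total across both batches: 22−14=8 clicks, 45−18=27 non-clicks.
Subtract the second batch: 8−2=6 clicks and 27−25=2 non-clicks.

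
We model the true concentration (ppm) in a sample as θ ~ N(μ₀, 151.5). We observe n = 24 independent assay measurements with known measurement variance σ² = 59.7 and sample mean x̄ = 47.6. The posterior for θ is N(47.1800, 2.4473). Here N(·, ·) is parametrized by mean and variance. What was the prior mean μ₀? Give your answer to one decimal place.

μ₀ = 21.6

With known observation variance, the Normal–Normal posterior has precision τ_n = τ₀ + n/σ² and mean μ_n = (τ₀μ₀ + (n/σ²)x̄)/τ_n.
Here τ₀ = 1/151.5 = 0.006601 and τ_data = 24/59.7 = 0.402010, so τ_n = 0.408611.
Rearranging for μ₀: μ₀ = (μ_n·τ_n − τ_data·x̄)/τ₀ = (47.1800·0.408611 − 0.402010·47.6) / 0.006601 = 0.142591/0.006601 ≈ 21.6.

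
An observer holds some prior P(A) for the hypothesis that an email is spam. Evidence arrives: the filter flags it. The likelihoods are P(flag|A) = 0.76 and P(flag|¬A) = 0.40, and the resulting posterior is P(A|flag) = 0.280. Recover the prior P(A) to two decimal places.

In odds form, posterior odds = prior odds × likelihood ratio, so prior odds = posterior odds ÷ LR.
Posterior odds = 0.280/(1−0.280) = 0.3889. LR = 0.76/0.40 = 1.9000.
Prior odds = 0.3889/1.9000 = 0.2047, so P(A) = 0.2047/(1+0.2047) ≈ 0.17.

P(A) = 0.17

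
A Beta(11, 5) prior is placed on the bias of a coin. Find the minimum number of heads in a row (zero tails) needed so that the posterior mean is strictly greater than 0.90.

After k heads and 0 tails the posterior is Beta(11+k, 5), with mean (11+k)/(11+5+k).
Set (11+k)/(16+k) > 0.90 and solve: k > (0.90·16 − 11)/(1 − 0.90) = 34.000.
The smallest integer exceeding 34.000 is 35, and checking k=35: (46)/(51) = 0.9020 > 0.90.

k = 35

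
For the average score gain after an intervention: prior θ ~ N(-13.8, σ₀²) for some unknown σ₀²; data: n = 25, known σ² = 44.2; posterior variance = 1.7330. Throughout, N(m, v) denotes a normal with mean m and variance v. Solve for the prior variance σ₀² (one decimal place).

σ₀² = 87.5

Posterior precision equals prior precision plus data precision: 1/σ_n² = 1/σ₀² + n/σ².
So 1/σ₀² = 1/1.7330 − 25/44.2 = 0.577034 − 0.565611 = 0.011423.
Hence σ₀² = 1/0.011423 ≈ 87.5.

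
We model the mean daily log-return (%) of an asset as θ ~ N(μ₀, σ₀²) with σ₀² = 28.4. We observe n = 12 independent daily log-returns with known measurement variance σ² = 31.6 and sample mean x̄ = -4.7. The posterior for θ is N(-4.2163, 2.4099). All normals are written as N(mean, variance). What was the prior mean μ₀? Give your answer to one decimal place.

μ₀ = 1.0

With known observation variance, the Normal–Normal posterior has precision τ_n = τ₀ + n/σ² and mean μ_n = (τ₀μ₀ + (n/σ²)x̄)/τ_n.
Here τ₀ = 1/28.4 = 0.035211 and τ_data = 12/31.6 = 0.379747, so τ_n = 0.414958.
Rearranging for μ₀: μ₀ = (μ_n·τ_n − τ_data·x̄)/τ₀ = (-4.2163·0.414958 − 0.379747·-4.7) / 0.035211 = 0.035223/0.035211 ≈ 1.0.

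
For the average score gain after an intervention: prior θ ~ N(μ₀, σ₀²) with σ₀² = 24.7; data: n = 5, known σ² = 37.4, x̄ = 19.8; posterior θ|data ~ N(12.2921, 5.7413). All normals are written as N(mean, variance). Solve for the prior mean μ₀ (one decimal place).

μ₀ = -12.5

The posterior mean is a precision-weighted average: μ_n = (τ₀μ₀ + τ_data·x̄)/(τ₀+τ_data), with τ₀=1/σ₀² and τ_data=n/σ².
Here τ₀ = 1/24.7 = 0.040486 and τ_data = 5/37.4 = 0.133690, so τ_n = 0.174176.
Rearranging for μ₀: μ₀ = (μ_n·τ_n − τ_data·x̄)/τ₀ = (12.2921·0.174176 − 0.133690·19.8) / 0.040486 = -0.506073/0.040486 ≈ -12.5.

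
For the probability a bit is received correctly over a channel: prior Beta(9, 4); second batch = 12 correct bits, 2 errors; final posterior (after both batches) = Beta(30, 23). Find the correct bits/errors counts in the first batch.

9 correct bits and 17 errors

Because Beta–binomial updating is additive in the counts, the combined data contributed (α_post−α_prior, β_post−β_prior) successes and failures.
Total across both batches: 30−9=21 correct bits, 23−4=19 errors.
Subtract the second batch: 21−12=9 correct bits and 19−2=17 errors.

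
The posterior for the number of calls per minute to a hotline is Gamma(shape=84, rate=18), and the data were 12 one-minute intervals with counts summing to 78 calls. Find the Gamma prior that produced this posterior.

Gamma–Poisson conjugacy: posterior shape = α + Σxᵢ, posterior rate = β + n.
So α = 84 − 78 = 6 and β = 18 − 12 = 6.

Gamma(shape=6, rate=6)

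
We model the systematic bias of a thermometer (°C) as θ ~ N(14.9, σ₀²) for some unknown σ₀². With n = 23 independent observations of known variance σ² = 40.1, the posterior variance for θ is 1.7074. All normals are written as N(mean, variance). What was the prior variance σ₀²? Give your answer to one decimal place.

For the Normal–Normal model with known σ², precisions add: τ_n = τ₀ + n/σ².
So 1/σ₀² = 1/1.7074 − 23/40.1 = 0.585686 − 0.573566 = 0.012120.
Hence σ₀² = 1/0.012120 ≈ 82.5.

σ₀² = 82.5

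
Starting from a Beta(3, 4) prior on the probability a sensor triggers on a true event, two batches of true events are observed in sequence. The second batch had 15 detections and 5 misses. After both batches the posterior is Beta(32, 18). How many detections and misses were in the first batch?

Because Beta–binomial updating is additive in the counts, the combined data contributed (α_post−α_prior, β_post−β_prior) successes and failures.
Total across both batches: 32−3=29 detections, 18−4=14 misses.
Subtract the second batch: 29−15=14 detections and 14−5=9 misses.

14 detections and 9 misses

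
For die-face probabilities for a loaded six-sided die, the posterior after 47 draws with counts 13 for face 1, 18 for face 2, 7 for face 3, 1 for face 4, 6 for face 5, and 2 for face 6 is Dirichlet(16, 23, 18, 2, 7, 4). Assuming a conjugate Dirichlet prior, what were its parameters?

Dirichlet(3, 5, 11, 1, 1, 2)

For a Dirichlet(α) prior with multinomial counts c, the posterior is Dirichlet(α + c) componentwise.
Subtract each count from the matching posterior parameter: 16−13=3, 23−18=5, 18−7=11, 2−1=1, 7−6=1, 4−2=2.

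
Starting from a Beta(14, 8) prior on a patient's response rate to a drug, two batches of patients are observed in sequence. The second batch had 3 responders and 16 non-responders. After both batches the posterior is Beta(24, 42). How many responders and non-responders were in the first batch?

Because Beta–binomial updating is additive in the counts, the combined data contributed (α_post−α_prior, β_post−β_prior) successes and failures.
Total across both batches: 24−14=10 responders, 42−8=34 non-responders.
Subtract the second batch: 10−3=7 responders and 34−16=18 non-responders.

7 responders and 18 non-responders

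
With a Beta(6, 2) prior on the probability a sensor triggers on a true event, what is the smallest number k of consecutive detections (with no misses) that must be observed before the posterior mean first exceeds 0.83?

After k detections and 0 misses the posterior is Beta(6+k, 2), with mean (6+k)/(6+2+k).
Set (6+k)/(8+k) > 0.83 and solve: k > (0.83·8 − 6)/(1 − 0.83) = 3.765.
The smallest integer exceeding 3.765 is 4, and checking k=4: (10)/(12) = 0.8333 > 0.83.

k = 4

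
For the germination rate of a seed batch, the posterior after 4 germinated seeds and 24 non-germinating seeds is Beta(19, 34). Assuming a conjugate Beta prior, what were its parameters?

Beta(15, 10)

Beta is conjugate to the binomial likelihood: posterior = Beta(a+s, b+f).
Subtract the data counts: 19−4=15, 34−24=10.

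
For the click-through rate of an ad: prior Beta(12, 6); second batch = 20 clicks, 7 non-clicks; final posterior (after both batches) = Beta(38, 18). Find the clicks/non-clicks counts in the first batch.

Because Beta–binomial updating is additive in the counts, the combined data contributed (α_post−α_prior, β_post−β_prior) successes and failures.
Total across both batches: 38−12=26 clicks, 18−6=12 non-clicks.
Subtract the second batch: 26−20=6 clicks and 12−7=5 non-clicks.

6 clicks and 5 non-clicks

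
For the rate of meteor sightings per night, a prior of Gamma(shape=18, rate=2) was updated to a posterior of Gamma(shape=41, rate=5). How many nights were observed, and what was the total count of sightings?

Gamma–Poisson conjugacy: posterior shape = α + Σxᵢ, posterior rate = β + n.
Matching: Σxᵢ = 41 − 18 = 23 and n = 5 − 2 = 3.

n = 3 nights with total 23 sightings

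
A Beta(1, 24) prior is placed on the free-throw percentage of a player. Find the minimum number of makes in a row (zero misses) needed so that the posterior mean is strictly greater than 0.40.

k = 16

After k makes and 0 misses the posterior is Beta(1+k, 24), with mean (1+k)/(1+24+k).
Set (1+k)/(25+k) > 0.40 and solve: k > (0.40·25 − 1)/(1 − 0.40) = 15.000.
The smallest integer exceeding 15.000 is 16, and checking k=16: (17)/(41) = 0.4146 > 0.40.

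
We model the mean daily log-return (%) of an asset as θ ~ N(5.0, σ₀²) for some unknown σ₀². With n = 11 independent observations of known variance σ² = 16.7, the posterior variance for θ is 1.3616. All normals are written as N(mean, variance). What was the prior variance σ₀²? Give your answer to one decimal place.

σ₀² = 13.2

For the Normal–Normal model with known σ², precisions add: τ_n = τ₀ + n/σ².
So 1/σ₀² = 1/1.3616 − 11/16.7 = 0.734430 − 0.658683 = 0.075747.
Hence σ₀² = 1/0.075747 ≈ 13.2.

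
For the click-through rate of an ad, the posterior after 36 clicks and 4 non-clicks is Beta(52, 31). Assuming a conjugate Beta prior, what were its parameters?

Beta(16, 27)

A Beta(α, β) prior with s successes and f failures in binomial data gives a Beta(α+s, β+f) posterior.
So α = 52 − 36 = 16 and β = 31 − 4 = 27.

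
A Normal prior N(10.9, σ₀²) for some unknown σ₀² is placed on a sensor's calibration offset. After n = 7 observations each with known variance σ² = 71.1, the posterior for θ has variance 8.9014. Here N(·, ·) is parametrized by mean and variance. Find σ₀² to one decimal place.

Posterior precision equals prior precision plus data precision: 1/σ_n² = 1/σ₀² + n/σ².
So 1/σ₀² = 1/8.9014 − 7/71.1 = 0.112342 − 0.098453 = 0.013889.
Hence σ₀² = 1/0.013889 ≈ 72.0.

σ₀² = 72.0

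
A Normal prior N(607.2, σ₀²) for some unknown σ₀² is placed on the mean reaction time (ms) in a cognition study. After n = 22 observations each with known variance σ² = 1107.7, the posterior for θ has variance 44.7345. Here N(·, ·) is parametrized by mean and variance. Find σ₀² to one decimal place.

Posterior precision equals prior precision plus data precision: 1/σ_n² = 1/σ₀² + n/σ².
So 1/σ₀² = 1/44.7345 − 22/1107.7 = 0.022354 − 0.019861 = 0.002493.
Hence σ₀² = 1/0.002493 ≈ 401.1.

σ₀² = 401.1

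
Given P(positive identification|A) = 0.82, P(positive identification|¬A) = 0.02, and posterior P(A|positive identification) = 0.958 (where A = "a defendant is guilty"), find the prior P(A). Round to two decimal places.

P(A) = 0.36

Bayes' rule in odds form gives O(A|E) = O(A)·[P(E|A)/P(E|¬A)], hence O(A) = O(A|E)/LR.
Posterior odds = 0.958/(1−0.958) = 22.8095. LR = 0.82/0.02 = 41.0000.
Prior odds = 22.8095/41.0000 = 0.5563, so P(A) = 0.5563/(1+0.5563) ≈ 0.36.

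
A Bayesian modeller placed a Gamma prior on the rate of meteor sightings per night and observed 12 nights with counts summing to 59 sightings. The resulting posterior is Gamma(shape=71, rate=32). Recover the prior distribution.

Gamma–Poisson conjugacy: posterior shape = α + Σxᵢ, posterior rate = β + n.
So α = 71 − 59 = 12 and β = 32 − 12 = 20.

Gamma(shape=12, rate=20)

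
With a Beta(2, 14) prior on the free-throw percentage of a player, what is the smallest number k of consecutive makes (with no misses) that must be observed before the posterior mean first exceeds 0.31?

After k makes and 0 misses the posterior is Beta(2+k, 14), with mean (2+k)/(2+14+k).
Set (2+k)/(16+k) > 0.31 and solve: k > (0.31·16 − 2)/(1 − 0.31) = 4.290.
The smallest integer exceeding 4.290 is 5, and checking k=5: (7)/(21) = 0.3333 > 0.31.

k = 5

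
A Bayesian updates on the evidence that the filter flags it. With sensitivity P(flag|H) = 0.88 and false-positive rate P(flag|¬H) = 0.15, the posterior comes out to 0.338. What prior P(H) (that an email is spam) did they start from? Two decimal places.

P(H) = 0.08

Bayes' rule in odds form gives O(H|E) = O(H)·[P(E|H)/P(E|¬H)], hence O(H) = O(H|E)/LR.
Posterior odds = 0.338/(1−0.338) = 0.5106. LR = 0.88/0.15 = 5.8667.
Prior odds = 0.5106/5.8667 = 0.0870, so P(H) = 0.0870/(1+0.0870) ≈ 0.08.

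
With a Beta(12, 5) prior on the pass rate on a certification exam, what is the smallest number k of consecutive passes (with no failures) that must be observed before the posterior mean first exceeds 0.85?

After k passes and 0 failures the posterior is Beta(12+k, 5), with mean (12+k)/(12+5+k).
Set (12+k)/(17+k) > 0.85 and solve: k > (0.85·17 − 12)/(1 − 0.85) = 16.333.
The smallest integer exceeding 16.333 is 17, and checking k=17: (29)/(34) = 0.8529 > 0.85.

k = 17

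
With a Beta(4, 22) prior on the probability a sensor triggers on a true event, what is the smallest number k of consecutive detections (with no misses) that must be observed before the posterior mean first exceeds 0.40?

After k detections and 0 misses the posterior is Beta(4+k, 22), with mean (4+k)/(4+22+k).
Set (4+k)/(26+k) > 0.40 and solve: k > (0.40·26 − 4)/(1 − 0.40) = 10.667.
The smallest integer exceeding 10.667 is 11, and checking k=11: (15)/(37) = 0.4054 > 0.40.

k = 11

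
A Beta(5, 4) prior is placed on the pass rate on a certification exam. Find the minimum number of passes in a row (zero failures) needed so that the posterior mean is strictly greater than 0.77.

k = 9

After k passes and 0 failures the posterior is Beta(5+k, 4), with mean (5+k)/(5+4+k).
Set (5+k)/(9+k) > 0.77 and solve: k > (0.77·9 − 5)/(1 − 0.77) = 8.391.
The smallest integer exceeding 8.391 is 9.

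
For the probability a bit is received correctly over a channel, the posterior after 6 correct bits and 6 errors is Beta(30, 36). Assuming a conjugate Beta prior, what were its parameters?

Beta(24, 30)

Beta is conjugate to the binomial likelihood: posterior = Beta(α+s, β+f).
Subtract the data counts: 30−6=24, 36−6=30.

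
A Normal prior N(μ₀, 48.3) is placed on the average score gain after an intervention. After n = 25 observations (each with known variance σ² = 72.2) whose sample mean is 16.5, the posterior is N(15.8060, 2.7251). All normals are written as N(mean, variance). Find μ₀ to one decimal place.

μ₀ = 4.2

With known observation variance, the Normal–Normal posterior has precision τ_n = τ₀ + n/σ² and mean μ_n = (τ₀μ₀ + (n/σ²)x̄)/τ_n.
Here τ₀ = 1/48.3 = 0.020704 and τ_data = 25/72.2 = 0.346260, so τ_n = 0.366964.
Rearranging for μ₀: μ₀ = (μ_n·τ_n − τ_data·x̄)/τ₀ = (15.8060·0.366964 − 0.346260·16.5) / 0.020704 = 0.086943/0.020704 ≈ 4.2.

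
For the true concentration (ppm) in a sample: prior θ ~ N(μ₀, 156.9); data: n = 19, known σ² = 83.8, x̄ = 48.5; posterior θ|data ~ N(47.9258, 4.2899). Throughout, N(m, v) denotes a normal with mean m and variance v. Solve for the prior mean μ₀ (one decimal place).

μ₀ = 27.5

With known observation variance, the Normal–Normal posterior has precision τ_n = τ₀ + n/σ² and mean μ_n = (τ₀μ₀ + (n/σ²)x̄)/τ_n.
Here τ₀ = 1/156.9 = 0.006373 and τ_data = 19/83.8 = 0.226730, so τ_n = 0.233103.
Rearranging for μ₀: μ₀ = (μ_n·τ_n − τ_data·x̄)/τ₀ = (47.9258·0.233103 − 0.226730·48.5) / 0.006373 = 0.175243/0.006373 ≈ 27.5.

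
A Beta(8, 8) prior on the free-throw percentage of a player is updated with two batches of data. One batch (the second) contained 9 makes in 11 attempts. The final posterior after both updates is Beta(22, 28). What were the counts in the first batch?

5 makes and 18 misses

Because Beta–binomial updating is additive in the counts, the combined data contributed (α_post−α_prior, β_post−β_prior) successes and failures.
Total across both batches: 22−8=14 makes, 28−8=20 misses.
Subtract the second batch: 14−9=5 makes and 20−2=18 misses.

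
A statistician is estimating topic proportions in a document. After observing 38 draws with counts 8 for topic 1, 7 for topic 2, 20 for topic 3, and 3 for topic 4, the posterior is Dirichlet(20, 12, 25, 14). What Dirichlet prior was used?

For a Dirichlet(α) prior with multinomial counts c, the posterior is Dirichlet(α + c) componentwise.
Subtract each count from the matching posterior parameter: 20−8=12, 12−7=5, 25−20=5, 14−3=11.

Dirichlet(12, 5, 5, 11)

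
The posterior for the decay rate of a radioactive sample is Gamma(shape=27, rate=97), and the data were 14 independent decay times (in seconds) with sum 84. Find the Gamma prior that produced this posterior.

Gamma(shape=13, rate=13)

For an exponential likelihood with a Gamma(α, β) prior on the rate, n observations with total T give posterior Gamma(α+n, β+T).
So α = 27 − 14 = 13 and β = 97 − 84 = 13.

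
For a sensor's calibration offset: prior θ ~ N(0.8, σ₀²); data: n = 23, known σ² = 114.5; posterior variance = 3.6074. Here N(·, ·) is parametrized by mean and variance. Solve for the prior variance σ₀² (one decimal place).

For the Normal–Normal model with known σ², precisions add: τ_n = τ₀ + n/σ².
So 1/σ₀² = 1/3.6074 − 23/114.5 = 0.277208 − 0.200873 = 0.076335.
Hence σ₀² = 1/0.076335 ≈ 13.1.

σ₀² = 13.1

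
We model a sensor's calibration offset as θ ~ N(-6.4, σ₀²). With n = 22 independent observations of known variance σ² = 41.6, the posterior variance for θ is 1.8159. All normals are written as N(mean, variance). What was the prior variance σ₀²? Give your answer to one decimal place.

Posterior precision equals prior precision plus data precision: 1/σ_n² = 1/σ₀² + n/σ².
So 1/σ₀² = 1/1.8159 − 22/41.6 = 0.550691 − 0.528846 = 0.021845.
Hence σ₀² = 1/0.021845 ≈ 45.8.

σ₀² = 45.8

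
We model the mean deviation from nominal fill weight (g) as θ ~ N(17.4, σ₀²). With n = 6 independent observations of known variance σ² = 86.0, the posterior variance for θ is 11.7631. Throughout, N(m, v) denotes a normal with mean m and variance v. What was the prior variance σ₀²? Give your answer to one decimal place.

For the Normal–Normal model with known σ², precisions add: τ_n = τ₀ + n/σ².
So 1/σ₀² = 1/11.7631 − 6/86.0 = 0.085012 − 0.069767 = 0.015245.
Hence σ₀² = 1/0.015245 ≈ 65.6.

σ₀² = 65.6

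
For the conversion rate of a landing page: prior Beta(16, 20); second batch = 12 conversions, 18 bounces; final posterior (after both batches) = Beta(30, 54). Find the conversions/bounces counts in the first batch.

2 conversions and 16 bounces

Because Beta–binomial updating is additive in the counts, the combined data contributed (α_post−α_prior, β_post−β_prior) successes and failures.
Total across both batches: 30−16=14 conversions, 54−20=34 bounces.
Subtract the second batch: 14−12=2 conversions and 34−18=16 bounces.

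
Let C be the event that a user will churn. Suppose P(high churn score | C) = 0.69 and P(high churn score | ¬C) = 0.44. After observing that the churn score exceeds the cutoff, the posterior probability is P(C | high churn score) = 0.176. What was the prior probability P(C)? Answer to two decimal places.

P(C) = 0.12

In odds form, posterior odds = prior odds × likelihood ratio, so prior odds = posterior odds ÷ LR.
Posterior odds = 0.176/(1−0.176) = 0.2136. LR = 0.69/0.44 = 1.5682.
Prior odds = 0.2136/1.5682 = 0.1362, so P(C) = 0.1362/(1+0.1362) ≈ 0.12.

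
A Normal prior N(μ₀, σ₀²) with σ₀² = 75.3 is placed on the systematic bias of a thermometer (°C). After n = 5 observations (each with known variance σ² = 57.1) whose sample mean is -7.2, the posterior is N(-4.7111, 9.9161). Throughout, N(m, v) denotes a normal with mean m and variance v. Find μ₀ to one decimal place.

μ₀ = 11.7

The posterior mean is a precision-weighted average: μ_n = (τ₀μ₀ + τ_data·x̄)/(τ₀+τ_data), with τ₀=1/σ₀² and τ_data=n/σ².
Here τ₀ = 1/75.3 = 0.013280 and τ_data = 5/57.1 = 0.087566, so τ_n = 0.100846.
Rearranging for μ₀: μ₀ = (μ_n·τ_n − τ_data·x̄)/τ₀ = (-4.7111·0.100846 − 0.087566·-7.2) / 0.013280 = 0.155380/0.013280 ≈ 11.7.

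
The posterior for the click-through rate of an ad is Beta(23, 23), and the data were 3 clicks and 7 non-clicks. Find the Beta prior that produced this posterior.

A Beta(a, b) prior with s successes and f failures in binomial data gives a Beta(a+s, b+f) posterior.
So a = 23 − 3 = 20 and b = 23 − 7 = 16.

Beta(20, 16)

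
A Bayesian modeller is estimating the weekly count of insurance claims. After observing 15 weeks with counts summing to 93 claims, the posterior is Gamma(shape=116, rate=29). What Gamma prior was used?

A Gamma(α, β) prior (rate parametrization) on a Poisson rate with n observations summing to S gives posterior Gamma(α+S, β+n).
So α = 116 − 93 = 23 and β = 29 − 15 = 14.

Gamma(shape=23, rate=14)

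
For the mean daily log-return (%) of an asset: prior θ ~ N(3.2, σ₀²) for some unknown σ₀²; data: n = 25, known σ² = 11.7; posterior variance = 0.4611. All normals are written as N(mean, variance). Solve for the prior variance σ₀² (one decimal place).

For the Normal–Normal model with known σ², precisions add: τ_n = τ₀ + n/σ².
So 1/σ₀² = 1/0.4611 − 25/11.7 = 2.168727 − 2.136752 = 0.031975.
Hence σ₀² = 1/0.031975 ≈ 31.3.

σ₀² = 31.3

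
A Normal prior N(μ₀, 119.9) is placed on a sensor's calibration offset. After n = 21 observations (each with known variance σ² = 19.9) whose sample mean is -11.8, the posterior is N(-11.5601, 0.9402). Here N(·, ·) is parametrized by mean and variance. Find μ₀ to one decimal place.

μ₀ = 18.8

With known observation variance, the Normal–Normal posterior has precision τ_n = τ₀ + n/σ² and mean μ_n = (τ₀μ₀ + (n/σ²)x̄)/τ_n.
Here τ₀ = 1/119.9 = 0.008340 and τ_data = 21/19.9 = 1.055276, so τ_n = 1.063616.
Rearranging for μ₀: μ₀ = (μ_n·τ_n − τ_data·x̄)/τ₀ = (-11.5601·1.063616 − 1.055276·-11.8) / 0.008340 = 0.156749/0.008340 ≈ 18.8.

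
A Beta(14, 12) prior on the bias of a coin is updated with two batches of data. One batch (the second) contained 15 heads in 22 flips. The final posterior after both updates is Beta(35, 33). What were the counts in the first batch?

Sequential conjugate updates are equivalent to a single update on the pooled data, so total successes = posterior α − prior α and total failures = posterior β − prior β.
Total across both batches: 35−14=21 heads, 33−12=21 tails.
Subtract the second batch: 21−15=6 heads and 21−7=14 tails.

6 heads and 14 tails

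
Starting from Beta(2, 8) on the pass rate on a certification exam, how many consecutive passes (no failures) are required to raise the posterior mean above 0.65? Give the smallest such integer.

After k passes and 0 failures the posterior is Beta(2+k, 8), with mean (2+k)/(2+8+k).
Set (2+k)/(10+k) > 0.65 and solve: k > (0.65·10 − 2)/(1 − 0.65) = 12.857.
The smallest integer exceeding 12.857 is 13, and checking k=13: (15)/(23) = 0.6522 > 0.65.

k = 13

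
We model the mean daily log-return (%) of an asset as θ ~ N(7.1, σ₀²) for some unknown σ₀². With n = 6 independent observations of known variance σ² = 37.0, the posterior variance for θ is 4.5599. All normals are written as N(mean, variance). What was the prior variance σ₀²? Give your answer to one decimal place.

Posterior precision equals prior precision plus data precision: 1/σ_n² = 1/σ₀² + n/σ².
So 1/σ₀² = 1/4.5599 − 6/37.0 = 0.219303 − 0.162162 = 0.057141.
Hence σ₀² = 1/0.057141 ≈ 17.5.

σ₀² = 17.5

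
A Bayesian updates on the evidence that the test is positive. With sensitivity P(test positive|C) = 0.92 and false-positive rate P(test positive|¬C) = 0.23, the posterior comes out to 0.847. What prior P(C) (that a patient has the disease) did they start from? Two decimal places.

P(C) = 0.58

Bayes' rule in odds form gives O(C|E) = O(C)·[P(E|C)/P(E|¬C)], hence O(C) = O(C|E)/LR.
Posterior odds = 0.847/(1−0.847) = 5.5359. LR = 0.92/0.23 = 4.0000.
Prior odds = 5.5359/4.0000 = 1.3840, so P(C) = 1.3840/(1+1.3840) ≈ 0.58.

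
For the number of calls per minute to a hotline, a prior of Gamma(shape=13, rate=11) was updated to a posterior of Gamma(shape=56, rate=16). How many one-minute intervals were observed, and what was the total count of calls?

A Gamma(α, β) prior (rate parametrization) on a Poisson rate with n observations summing to S gives posterior Gamma(α+S, β+n).
Matching: Σxᵢ = 56 − 13 = 43 and n = 16 − 11 = 5.

n = 5 one-minute intervals with total 43 calls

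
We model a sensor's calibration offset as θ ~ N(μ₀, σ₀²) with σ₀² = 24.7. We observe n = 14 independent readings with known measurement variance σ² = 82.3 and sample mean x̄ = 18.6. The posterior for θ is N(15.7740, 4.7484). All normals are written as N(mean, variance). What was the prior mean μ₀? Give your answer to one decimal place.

The posterior mean is a precision-weighted average: μ_n = (τ₀μ₀ + τ_data·x̄)/(τ₀+τ_data), with τ₀=1/σ₀² and τ_data=n/σ².
Here τ₀ = 1/24.7 = 0.040486 and τ_data = 14/82.3 = 0.170109, so τ_n = 0.210595.
Rearranging for μ₀: μ₀ = (μ_n·τ_n − τ_data·x̄)/τ₀ = (15.7740·0.210595 − 0.170109·18.6) / 0.040486 = 0.157898/0.040486 ≈ 3.9.

μ₀ = 3.9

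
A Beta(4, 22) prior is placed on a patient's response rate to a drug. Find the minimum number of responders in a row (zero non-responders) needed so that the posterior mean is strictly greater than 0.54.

k = 22

After k responders and 0 non-responders the posterior is Beta(4+k, 22), with mean (4+k)/(4+22+k).
Set (4+k)/(26+k) > 0.54 and solve: k > (0.54·26 − 4)/(1 − 0.54) = 21.826.
The smallest integer exceeding 21.826 is 22, and checking k=22: (26)/(48) = 0.5417 > 0.54.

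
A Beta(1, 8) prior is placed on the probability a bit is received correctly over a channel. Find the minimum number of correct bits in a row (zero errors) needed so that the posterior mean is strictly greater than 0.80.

k = 32

After k correct bits and 0 errors the posterior is Beta(1+k, 8), with mean (1+k)/(1+8+k).
Set (1+k)/(9+k) > 0.80 and solve: k > (0.80·9 − 1)/(1 − 0.80) = 31.000.
The smallest integer exceeding 31.000 is 32, and checking k=32: (33)/(41) = 0.8049 > 0.80.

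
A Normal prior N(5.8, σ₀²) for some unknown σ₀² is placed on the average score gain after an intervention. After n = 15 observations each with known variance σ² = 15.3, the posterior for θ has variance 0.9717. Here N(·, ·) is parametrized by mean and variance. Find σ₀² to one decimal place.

σ₀² = 20.5

Posterior precision equals prior precision plus data precision: 1/σ_n² = 1/σ₀² + n/σ².
So 1/σ₀² = 1/0.9717 − 15/15.3 = 1.029124 − 0.980392 = 0.048732.
Hence σ₀² = 1/0.048732 ≈ 20.5.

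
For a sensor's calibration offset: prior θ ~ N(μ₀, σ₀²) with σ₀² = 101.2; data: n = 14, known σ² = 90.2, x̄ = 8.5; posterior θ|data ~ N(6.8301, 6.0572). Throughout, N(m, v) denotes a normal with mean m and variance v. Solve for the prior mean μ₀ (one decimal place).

μ₀ = -19.4

With known observation variance, the Normal–Normal posterior has precision τ_n = τ₀ + n/σ² and mean μ_n = (τ₀μ₀ + (n/σ²)x̄)/τ_n.
Here τ₀ = 1/101.2 = 0.009881 and τ_data = 14/90.2 = 0.155211, so τ_n = 0.165092.
Rearranging for μ₀: μ₀ = (μ_n·τ_n − τ_data·x̄)/τ₀ = (6.8301·0.165092 − 0.155211·8.5) / 0.009881 = -0.191699/0.009881 ≈ -19.4.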